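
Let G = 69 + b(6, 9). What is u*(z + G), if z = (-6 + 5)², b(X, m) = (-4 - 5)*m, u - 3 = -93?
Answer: 990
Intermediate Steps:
u = -90 (u = 3 - 93 = -90)
b(X, m) = -9*m
z = 1 (z = (-1)² = 1)
G = -12 (G = 69 - 9*9 = 69 - 81 = -12)
u*(z + G) = -90*(1 - 12) = -90*(-11) = 990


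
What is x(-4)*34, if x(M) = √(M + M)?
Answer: 68*I*√2 ≈ 96.167*I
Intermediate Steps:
x(M) = √2*√M (x(M) = √(2*M) = √2*√M)
x(-4)*34 = (√2*√(-4))*34 = (√2*(2*I))*34 = (2*I*√2)*34 = 68*I*√2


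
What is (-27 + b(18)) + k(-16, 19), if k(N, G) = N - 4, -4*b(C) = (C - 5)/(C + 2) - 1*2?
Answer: -3733/80 ≈ -46.662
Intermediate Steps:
b(C) = ½ - (-5 + C)/(4*(2 + C)) (b(C) = -((C - 5)/(C + 2) - 1*2)/4 = -((-5 + C)/(2 + C) - 2)/4 = -(-2 + (-5 + C)/(2 + C))/4 = ½ - (-5 + C)/(4*(2 + C)))
k(N, G) = -4 + N
(-27 + b(18)) + k(-16, 19) = (-27 + (9 + 18)/(4*(2 + 18))) + (-4 - 16) = (-27 + (¼)*27/20) - 20 = (-27 + (¼)*(1/20)*27) - 20 = (-27 + 27/80) - 20 = -2133/80 - 20 = -3733/80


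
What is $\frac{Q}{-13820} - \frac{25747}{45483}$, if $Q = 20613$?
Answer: $- \frac{1293364619}{628575060} \approx -2.0576$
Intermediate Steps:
$\frac{Q}{-13820} - \frac{25747}{45483} = \frac{20613}{-13820} - \frac{25747}{45483} = 20613 \left(- \frac{1}{13820}\right) - \frac{25747}{45483} = - \frac{20613}{13820} - \frac{25747}{45483} = - \frac{1293364619}{628575060}$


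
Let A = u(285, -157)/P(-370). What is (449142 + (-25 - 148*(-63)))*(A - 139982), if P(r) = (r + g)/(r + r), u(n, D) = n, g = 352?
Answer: -176406263036/3 ≈ -5.8802e+10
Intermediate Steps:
P(r) = (352 + r)/(2*r) (P(r) = (r + 352)/(r + r) = (352 + r)/((2*r)) = (352 + r)*(1/(2*r)) = (352 + r)/(2*r))
A = 35150/3 (A = 285/(((1/2)*(352 - 370)/(-370))) = 285/(((1/2)*(-1/370)*(-18))) = 285/(9/370) = 285*(370/9) = 35150/3 ≈ 11717.)
(449142 + (-25 - 148*(-63)))*(A - 139982) = (449142 + (-25 - 148*(-63)))*(35150/3 - 139982) = (449142 + (-25 + 9324))*(-384796/3) = (449142 + 9299)*(-384796/3) = 458441*(-384796/3) = -176406263036/3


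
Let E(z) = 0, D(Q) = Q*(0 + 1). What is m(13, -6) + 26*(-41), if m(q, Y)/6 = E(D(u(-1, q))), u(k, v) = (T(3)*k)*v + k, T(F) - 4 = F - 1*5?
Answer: -1066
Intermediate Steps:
T(F) = -1 + F (T(F) = 4 + (F - 1*5) = 4 + (F - 5) = 4 + (-5 + F) = -1 + F)
u(k, v) = k + 2*k*v (u(k, v) = ((-1 + 3)*k)*v + k = (2*k)*v + k = 2*k*v + k = k + 2*k*v)
D(Q) = Q (D(Q) = Q*1 = Q)
m(q, Y) = 0 (m(q, Y) = 6*0 = 0)
m(13, -6) + 26*(-41) = 0 + 26*(-41) = 0 - 1066 = -1066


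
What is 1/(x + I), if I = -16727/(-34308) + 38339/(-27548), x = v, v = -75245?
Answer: -118139598/8889520868887 ≈ -1.3290e-5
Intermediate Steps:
x = -75245
I = -106817377/118139598 (I = -16727*(-1/34308) + 38339*(-1/27548) = 16727/34308 - 38339/27548 = -106817377/118139598 ≈ -0.90416)
1/(x + I) = 1/(-75245 - 106817377/118139598) = 1/(-8889520868887/118139598) = -118139598/8889520868887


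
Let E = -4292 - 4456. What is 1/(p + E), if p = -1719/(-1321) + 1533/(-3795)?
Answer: -1671065/14616977116 ≈ -0.00011432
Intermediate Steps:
E = -8748
p = 1499504/1671065 (p = -1719*(-1/1321) + 1533*(-1/3795) = 1719/1321 - 511/1265 = 1499504/1671065 ≈ 0.89733)
1/(p + E) = 1/(1499504/1671065 - 8748) = 1/(-14616977116/1671065) = -1671065/14616977116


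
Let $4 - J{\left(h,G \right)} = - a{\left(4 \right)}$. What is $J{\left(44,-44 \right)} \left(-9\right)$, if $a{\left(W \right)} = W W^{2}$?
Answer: $-612$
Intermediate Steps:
$a{\left(W \right)} = W^{3}$
$J{\left(h,G \right)} = 68$ ($J{\left(h,G \right)} = 4 - - 4^{3} = 4 - \left(-1\right) 64 = 4 - -64 = 4 + 64 = 68$)
$J{\left(44,-44 \right)} \left(-9\right) = 68 \left(-9\right) = -612$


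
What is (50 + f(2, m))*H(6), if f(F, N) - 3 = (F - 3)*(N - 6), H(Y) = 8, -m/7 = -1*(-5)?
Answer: 752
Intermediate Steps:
m = -35 (m = -(-7)*(-5) = -7*5 = -35)
f(F, N) = 3 + (-6 + N)*(-3 + F) (f(F, N) = 3 + (F - 3)*(N - 6) = 3 + (-3 + F)*(-6 + N) = 3 + (-6 + N)*(-3 + F))
(50 + f(2, m))*H(6) = (50 + (21 - 6*2 - 3*(-35) + 2*(-35)))*8 = (50 + (21 - 12 + 105 - 70))*8 = (50 + 44)*8 = 94*8 = 752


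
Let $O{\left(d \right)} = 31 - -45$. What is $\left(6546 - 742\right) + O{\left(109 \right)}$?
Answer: $5880$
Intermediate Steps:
$O{\left(d \right)} = 76$ ($O{\left(d \right)} = 31 + 45 = 76$)
$\left(6546 - 742\right) + O{\left(109 \right)} = \left(6546 - 742\right) + 76 = 5804 + 76 = 5880$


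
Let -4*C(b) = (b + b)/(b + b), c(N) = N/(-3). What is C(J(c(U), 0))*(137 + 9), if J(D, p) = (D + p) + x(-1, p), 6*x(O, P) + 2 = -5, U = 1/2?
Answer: -73/2 ≈ -36.500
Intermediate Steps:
U = ½ ≈ 0.50000
x(O, P) = -7/6 (x(O, P) = -⅓ + (⅙)*(-5) = -⅓ - ⅚ = -7/6)
c(N) = -N/3 (c(N) = N*(-⅓) = -N/3)
J(D, p) = -7/6 + D + p (J(D, p) = (D + p) - 7/6 = -7/6 + D + p)
C(b) = -¼ (C(b) = -(b + b)/(4*(b + b)) = -2*b/(4*(2*b)) = -2*b*1/(2*b)/4 = -¼*1 = -¼)
C(J(c(U), 0))*(137 + 9) = -(137 + 9)/4 = -¼*146 = -73/2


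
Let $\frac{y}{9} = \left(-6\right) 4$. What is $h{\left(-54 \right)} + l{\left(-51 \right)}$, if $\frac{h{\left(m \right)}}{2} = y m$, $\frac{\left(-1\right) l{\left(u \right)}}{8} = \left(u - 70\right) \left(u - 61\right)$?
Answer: $-85088$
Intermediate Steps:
$y = -216$ ($y = 9 \left(\left(-6\right) 4\right) = 9 \left(-24\right) = -216$)
$l{\left(u \right)} = - 8 \left(-70 + u\right) \left(-61 + u\right)$ ($l{\left(u \right)} = - 8 \left(u - 70\right) \left(u - 61\right) = - 8 \left(-70 + u\right) \left(-61 + u\right)$)
$h{\left(m \right)} = - 432 m$ ($h{\left(m \right)} = 2 \left(- 216 m\right) = - 432 m$)
$h{\left(-54 \right)} + l{\left(-51 \right)} = \left(-432\right) \left(-54\right) - \left(87608 + 20808\right) = 23328 - 108416 = -85088$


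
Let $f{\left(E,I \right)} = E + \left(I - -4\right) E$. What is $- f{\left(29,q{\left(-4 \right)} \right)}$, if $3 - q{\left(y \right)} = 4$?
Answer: $-116$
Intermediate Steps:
$q{\left(y \right)} = -1$ ($q{\left(y \right)} = 3 - 4 = -1$)
$f{\left(E,I \right)} = E + E \left(4 + I\right)$ ($f{\left(E,I \right)} = E + \left(I + 4\right) E = E + \left(4 + I\right) E = E + E \left(4 + I\right)$)
$- f{\left(29,q{\left(-4 \right)} \right)} = - 29 \left(5 - 1\right) = - 29 \cdot 4 = \left(-1\right) 116 = -116$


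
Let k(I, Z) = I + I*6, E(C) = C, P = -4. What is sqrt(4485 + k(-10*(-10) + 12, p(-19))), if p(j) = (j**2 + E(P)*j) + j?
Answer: sqrt(5269) ≈ 72.588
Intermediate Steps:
p(j) = j**2 - 3*j (p(j) = (j**2 - 4*j) + j = j**2 - 3*j)
k(I, Z) = 7*I (k(I, Z) = I + 6*I = 7*I)
sqrt(4485 + k(-10*(-10) + 12, p(-19))) = sqrt(4485 + 7*(-10*(-10) + 12)) = sqrt(4485 + 7*(100 + 12)) = sqrt(4485 + 7*112) = sqrt(4485 + 784) = sqrt(5269)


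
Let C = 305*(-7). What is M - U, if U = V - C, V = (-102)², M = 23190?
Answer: 10651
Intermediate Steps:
C = -2135
V = 10404
U = 12539 (U = 10404 - 1*(-2135) = 10404 + 2135 = 12539)
M - U = 23190 - 1*12539 = 23190 - 12539 = 10651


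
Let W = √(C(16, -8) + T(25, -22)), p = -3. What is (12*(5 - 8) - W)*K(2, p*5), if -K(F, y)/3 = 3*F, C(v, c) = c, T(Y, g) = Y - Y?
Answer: 648 + 36*I*√2 ≈ 648.0 + 50.912*I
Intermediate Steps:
T(Y, g) = 0
K(F, y) = -9*F
W = 2*I*√2 (W = √(-8 + 0) = √(-8) = 2*I*√2 ≈ 2.8284*I)
(12*(5 - 8) - W)*K(2, p*5) = (12*(5 - 8) - 2*I*√2)*(-9*2) = (12*(-3) - 2*I*√2)*(-18) = (-36 - 2*I*√2)*(-18) = 648 + 36*I*√2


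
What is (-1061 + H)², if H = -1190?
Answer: 5067001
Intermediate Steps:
(-1061 + H)² = (-1061 - 1190)² = (-2251)² = 5067001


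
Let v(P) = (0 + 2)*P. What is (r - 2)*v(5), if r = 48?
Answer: 460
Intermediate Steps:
v(P) = 2*P
(r - 2)*v(5) = (48 - 2)*(2*5) = 46*10 = 460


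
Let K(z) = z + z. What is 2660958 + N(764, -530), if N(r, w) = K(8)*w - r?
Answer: 2651714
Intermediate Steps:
K(z) = 2*z
N(r, w) = -r + 16*w (N(r, w) = (2*8)*w - r = 16*w - r = -r + 16*w)
2660958 + N(764, -530) = 2660958 + (-1*764 + 16*(-530)) = 2660958 + (-764 - 8480) = 2660958 - 9244 = 2651714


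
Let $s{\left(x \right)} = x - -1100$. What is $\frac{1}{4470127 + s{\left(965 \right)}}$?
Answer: $\frac{1}{4472192} \approx 2.236 \cdot 10^{-7}$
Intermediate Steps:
$s{\left(x \right)} = 1100 + x$ ($s{\left(x \right)} = x + 1100 = 1100 + x$)
$\frac{1}{4470127 + s{\left(965 \right)}} = \frac{1}{4470127 + \left(1100 + 965\right)} = \frac{1}{4470127 + 2065} = \frac{1}{4472192}$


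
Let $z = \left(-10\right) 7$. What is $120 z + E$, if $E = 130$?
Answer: $-8270$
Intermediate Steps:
$z = -70$
$120 z + E = 120 \left(-70\right) + 130 = -8400 + 130 = -8270$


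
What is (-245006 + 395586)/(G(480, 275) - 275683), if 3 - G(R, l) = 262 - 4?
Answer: -75290/137969 ≈ -0.54570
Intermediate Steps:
G(R, l) = -255 (G(R, l) = 3 - (262 - 4) = 3 - 1*258 = 3 - 258 = -255)
(-245006 + 395586)/(G(480, 275) - 275683) = (-245006 + 395586)/(-255 - 275683) = 150580/(-275938) = 150580*(-1/275938) = -75290/137969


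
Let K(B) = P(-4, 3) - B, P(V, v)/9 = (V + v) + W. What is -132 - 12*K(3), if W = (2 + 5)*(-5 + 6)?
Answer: -744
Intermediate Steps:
W = 7 (W = 7*1 = 7)
P(V, v) = 63 + 9*V + 9*v (P(V, v) = 9*((V + v) + 7) = 9*(7 + V + v) = 63 + 9*V + 9*v)
K(B) = 54 - B (K(B) = (63 + 9*(-4) + 9*3) - B = (63 - 36 + 27) - B = 54 - B)
-132 - 12*K(3) = -132 - 12*(54 - 1*3) = -132 - 12*(54 - 3) = -132 - 12*51 = -132 - 612 = -744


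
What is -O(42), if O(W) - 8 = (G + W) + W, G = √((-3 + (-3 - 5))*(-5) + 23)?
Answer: -92 - √78 ≈ -100.83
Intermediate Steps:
G = √78 (G = √((-3 - 8)*(-5) + 23) = √(-11*(-5) + 23) = √(55 + 23) = √78 ≈ 8.8318)
O(W) = 8 + √78 + 2*W (O(W) = 8 + ((√78 + W) + W) = 8 + ((W + √78) + W) = 8 + (√78 + 2*W) = 8 + √78 + 2*W)
-O(42) = -(8 + √78 + 2*42) = -(8 + √78 + 84) = -(92 + √78) = -92 - √78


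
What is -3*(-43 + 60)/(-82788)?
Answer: 17/27596 ≈ 0.00061603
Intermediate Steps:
-3*(-43 + 60)/(-82788) = -3*17*(-1/82788) = -51*(-1/82788) = 17/27596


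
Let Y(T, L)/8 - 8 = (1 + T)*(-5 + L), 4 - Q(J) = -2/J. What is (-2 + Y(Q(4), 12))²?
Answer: 136900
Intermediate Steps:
Q(J) = 4 + 2/J (Q(J) = 4 - (-2)/J = 4 + 2/J)
Y(T, L) = 64 + 8*(1 + T)*(-5 + L) (Y(T, L) = 64 + 8*((1 + T)*(-5 + L)) = 64 + 8*(1 + T)*(-5 + L))
(-2 + Y(Q(4), 12))² = (-2 + (24 - 40*(4 + 2/4) + 8*12 + 8*12*(4 + 2/4)))² = (-2 + (24 - 40*(4 + 2*(¼)) + 96 + 8*12*(4 + 2*(¼))))² = (-2 + (24 - 40*(4 + ½) + 96 + 8*12*(4 + ½)))² = (-2 + (24 - 40*9/2 + 96 + 8*12*(9/2)))² = (-2 + (24 - 180 + 96 + 432))² = (-2 + 372)² = 370² = 136900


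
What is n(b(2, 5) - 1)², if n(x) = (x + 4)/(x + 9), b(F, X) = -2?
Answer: 1/36 ≈ 0.027778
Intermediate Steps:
n(x) = (4 + x)/(9 + x)
n(b(2, 5) - 1)² = ((4 + (-2 - 1))/(9 + (-2 - 1)))² = ((4 - 3)/(9 - 3))² = (1/6)² = ((⅙)*1)² = (⅙)² = 1/36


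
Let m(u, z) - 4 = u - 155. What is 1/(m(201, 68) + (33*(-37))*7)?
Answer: -1/8497 ≈ -0.00011769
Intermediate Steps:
m(u, z) = -151 + u (m(u, z) = 4 + (u - 155) = 4 + (-155 + u) = -151 + u)
1/(m(201, 68) + (33*(-37))*7) = 1/((-151 + 201) + (33*(-37))*7) = 1/(50 - 1221*7) = 1/(50 - 8547) = 1/(-8497) = -1/8497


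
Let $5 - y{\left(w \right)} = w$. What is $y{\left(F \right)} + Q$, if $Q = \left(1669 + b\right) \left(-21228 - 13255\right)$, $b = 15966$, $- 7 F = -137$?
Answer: $- \frac{4256754037}{7} \approx -6.0811 \cdot 10^{8}$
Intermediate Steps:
$F = \frac{137}{7}$ ($F = \left(- \frac{1}{7}\right) \left(-137\right) = \frac{137}{7} \approx 19.571$)
$Q = -608107705$ ($Q = \left(1669 + 15966\right) \left(-21228 - 13255\right) = 17635 \left(-34483\right) = -608107705$)
$y{\left(w \right)} = 5 - w$
$y{\left(F \right)} + Q = \left(5 - \frac{137}{7}\right) - 608107705 = - \frac{102}{7} - 608107705 = - \frac{4256754037}{7}$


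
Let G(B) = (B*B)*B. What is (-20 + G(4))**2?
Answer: 1936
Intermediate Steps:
G(B) = B**3 (G(B) = B**2*B = B**3)
(-20 + G(4))**2 = (-20 + 4**3)**2 = (-20 + 64)**2 = 44**2 = 1936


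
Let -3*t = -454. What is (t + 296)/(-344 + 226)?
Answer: -671/177 ≈ -3.7910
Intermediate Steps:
t = 454/3 (t = -1/3*(-454) = 454/3 ≈ 151.33)
(t + 296)/(-344 + 226) = (454/3 + 296)/(-344 + 226) = (1342/3)/(-118) = (1342/3)*(-1/118) = -671/177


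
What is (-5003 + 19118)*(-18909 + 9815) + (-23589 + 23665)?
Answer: -128361734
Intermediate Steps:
(-5003 + 19118)*(-18909 + 9815) + (-23589 + 23665) = 14115*(-9094) + 76 = -128361810 + 76 = -128361734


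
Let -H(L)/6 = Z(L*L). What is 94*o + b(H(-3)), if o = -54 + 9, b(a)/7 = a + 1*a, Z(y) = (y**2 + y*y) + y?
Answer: -18594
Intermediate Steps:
Z(y) = y + 2*y**2 (Z(y) = (y**2 + y**2) + y = 2*y**2 + y = y + 2*y**2)
H(L) = -6*L**2*(1 + 2*L**2) (H(L) = -6*L*L*(1 + 2*(L*L)) = -6*L**2*(1 + 2*L**2))
b(a) = 14*a (b(a) = 7*(a + 1*a) = 7*(a + a) = 7*(2*a) = 14*a)
o = -45
94*o + b(H(-3)) = 94*(-45) + 14*((-3)**2*(-6 - 12*(-3)**2)) = -4230 + 14*(9*(-6 - 12*9)) = -4230 + 14*(9*(-6 - 108)) = -4230 + 14*(9*(-114)) = -4230 + 14*(-1026) = -4230 - 14364 = -18594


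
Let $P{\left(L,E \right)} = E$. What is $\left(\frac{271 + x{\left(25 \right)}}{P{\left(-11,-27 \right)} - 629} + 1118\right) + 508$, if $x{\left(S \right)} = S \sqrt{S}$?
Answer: $\frac{266565}{164} \approx 1625.4$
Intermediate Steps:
$x{\left(S \right)} = S^{\frac{3}{2}}$
$\left(\frac{271 + x{\left(25 \right)}}{P{\left(-11,-27 \right)} - 629} + 1118\right) + 508 = \left(\frac{271 + 25^{\frac{3}{2}}}{-27 - 629} + 1118\right) + 508 = \left(\frac{271 + 125}{-656} + 1118\right) + 508 = \left(396 \left(- \frac{1}{656}\right) + 1118\right) + 508 = \left(- \frac{99}{164} + 1118\right) + 508 = \frac{183253}{164} + 508 = \frac{266565}{164}$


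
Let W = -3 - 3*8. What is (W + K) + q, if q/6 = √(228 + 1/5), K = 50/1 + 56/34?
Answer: 419/17 + 6*√5705/5 ≈ 115.28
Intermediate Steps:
K = 878/17 (K = 50*1 + 56*(1/34) = 50 + 28/17 = 878/17 ≈ 51.647)
W = -27 (W = -3 - 24 = -27)
q = 6*√5705/5 (q = 6*√(228 + 1/5) = 6*√(228 + ⅕) = 6*√(1141/5) = 6*(√5705/5) = 6*√5705/5 ≈ 90.638)
(W + K) + q = (-27 + 878/17) + 6*√5705/5 = 419/17 + 6*√5705/5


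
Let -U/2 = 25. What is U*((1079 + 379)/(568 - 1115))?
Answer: 72900/547 ≈ 133.27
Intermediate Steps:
U = -50 (U = -2*25 = -50)
U*((1079 + 379)/(568 - 1115)) = -50*(1079 + 379)/(568 - 1115) = -72900/(-547) = -72900*(-1)/547 = -50*(-1458/547) = 72900/547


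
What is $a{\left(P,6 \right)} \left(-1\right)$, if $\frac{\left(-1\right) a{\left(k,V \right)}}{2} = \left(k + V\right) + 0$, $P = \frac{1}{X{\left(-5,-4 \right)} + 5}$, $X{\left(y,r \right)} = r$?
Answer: $14$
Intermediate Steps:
$P = 1$ ($P = \frac{1}{-4 + 5} = 1^{-1} = 1$)
$a{\left(k,V \right)} = - 2 V - 2 k$ ($a{\left(k,V \right)} = - 2 \left(\left(k + V\right) + 0\right) = - 2 \left(\left(V + k\right) + 0\right) = - 2 \left(V + k\right) = - 2 V - 2 k$)
$a{\left(P,6 \right)} \left(-1\right) = \left(\left(-2\right) 6 - 2\right) \left(-1\right) = \left(-12 - 2\right) \left(-1\right) = \left(-14\right) \left(-1\right) = 14$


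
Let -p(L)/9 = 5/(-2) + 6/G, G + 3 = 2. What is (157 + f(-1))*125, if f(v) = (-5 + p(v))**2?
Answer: 2634625/4 ≈ 6.5866e+5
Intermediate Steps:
G = -1 (G = -3 + 2 = -1)
p(L) = 153/2 (p(L) = -9*(5/(-2) + 6/(-1)) = -9*(5*(-1/2) + 6*(-1)) = -9*(-5/2 - 6) = -9*(-17/2) = 153/2)
f(v) = 20449/4 (f(v) = (-5 + 153/2)**2 = (143/2)**2 = 20449/4)
(157 + f(-1))*125 = (157 + 20449/4)*125 = (21077/4)*125 = 2634625/4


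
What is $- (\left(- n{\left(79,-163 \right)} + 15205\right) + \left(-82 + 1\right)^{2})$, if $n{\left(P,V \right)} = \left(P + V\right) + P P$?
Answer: $-15609$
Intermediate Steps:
$n{\left(P,V \right)} = P + V + P^{2}$ ($n{\left(P,V \right)} = \left(P + V\right) + P^{2} = P + V + P^{2}$)
$- (\left(- n{\left(79,-163 \right)} + 15205\right) + \left(-82 + 1\right)^{2}) = - (\left(- (79 - 163 + 79^{2}) + 15205\right) + \left(-82 + 1\right)^{2}) = - (\left(- (79 - 163 + 6241) + 15205\right) + \left(-81\right)^{2}) = - (\left(\left(-1\right) 6157 + 15205\right) + 6561) = - (\left(-6157 + 15205\right) + 6561) = - (9048 + 6561) = \left(-1\right) 15609 = -15609$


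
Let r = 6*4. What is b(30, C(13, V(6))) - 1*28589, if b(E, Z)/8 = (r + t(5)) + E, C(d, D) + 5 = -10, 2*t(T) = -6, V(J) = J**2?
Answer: -28181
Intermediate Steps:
r = 24
t(T) = -3 (t(T) = (1/2)*(-6) = -3)
C(d, D) = -15 (C(d, D) = -5 - 10 = -15)
b(E, Z) = 168 + 8*E (b(E, Z) = 8*((24 - 3) + E) = 8*(21 + E) = 168 + 8*E)
b(30, C(13, V(6))) - 1*28589 = (168 + 8*30) - 1*28589 = (168 + 240) - 28589 = 408 - 28589 = -28181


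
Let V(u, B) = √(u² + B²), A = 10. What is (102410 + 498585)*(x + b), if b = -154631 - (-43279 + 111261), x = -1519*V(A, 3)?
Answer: -133789299935 - 912911405*√109 ≈ -1.4332e+11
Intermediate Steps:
V(u, B) = √(B² + u²)
x = -1519*√109 (x = -1519*√(3² + 10²) = -1519*√(9 + 100) = -1519*√109 ≈ -15859.)
b = -222613 (b = -154631 - 1*67982 = -154631 - 67982 = -222613)
(102410 + 498585)*(x + b) = (102410 + 498585)*(-1519*√109 - 222613) = 600995*(-222613 - 1519*√109) = -133789299935 - 912911405*√109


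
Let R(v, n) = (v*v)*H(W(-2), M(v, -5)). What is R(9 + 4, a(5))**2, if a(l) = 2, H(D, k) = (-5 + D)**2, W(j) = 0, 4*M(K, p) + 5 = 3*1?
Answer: 17850625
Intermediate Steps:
M(K, p) = -1/2 (M(K, p) = -5/4 + (3*1)/4 = -5/4 + (1/4)*3 = -5/4 + 3/4 = -1/2)
R(v, n) = 25*v**2 (R(v, n) = (v*v)*(-5 + 0)**2 = v**2*(-5)**2 = v**2*25 = 25*v**2)
R(9 + 4, a(5))**2 = (25*(9 + 4)**2)**2 = (25*13**2)**2 = (25*169)**2 = 4225**2 = 17850625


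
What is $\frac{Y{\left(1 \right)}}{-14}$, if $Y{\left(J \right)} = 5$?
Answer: $- \frac{5}{14} \approx -0.35714$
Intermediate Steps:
$\frac{Y{\left(1 \right)}}{-14} = \frac{1}{-14} \cdot 5 = \left(- \frac{1}{14}\right) 5 = - \frac{5}{14}$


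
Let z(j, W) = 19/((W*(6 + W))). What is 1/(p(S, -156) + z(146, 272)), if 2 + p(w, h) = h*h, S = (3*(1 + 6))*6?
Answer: 75616/1840039763 ≈ 4.1095e-5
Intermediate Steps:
S = 126 (S = (3*7)*6 = 21*6 = 126)
p(w, h) = -2 + h² (p(w, h) = -2 + h*h = -2 + h²)
z(j, W) = 19/(W*(6 + W)) (z(j, W) = 19*(1/(W*(6 + W))) = 19/(W*(6 + W)))
1/(p(S, -156) + z(146, 272)) = 1/((-2 + (-156)²) + 19/(272*(6 + 272))) = 1/((-2 + 24336) + 19*(1/272)/278) = 1/(24334 + 19*(1/272)*(1/278)) = 1/(24334 + 19/75616) = 1/(1840039763/75616) = 75616/1840039763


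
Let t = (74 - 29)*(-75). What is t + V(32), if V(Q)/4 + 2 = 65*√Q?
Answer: -3383 + 1040*√2 ≈ -1912.2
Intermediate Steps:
V(Q) = -8 + 260*√Q (V(Q) = -8 + 4*(65*√Q) = -8 + 260*√Q)
t = -3375 (t = 45*(-75) = -3375)
t + V(32) = -3375 + (-8 + 260*√32) = -3375 + (-8 + 260*(4*√2)) = -3375 + (-8 + 1040*√2) = -3383 + 1040*√2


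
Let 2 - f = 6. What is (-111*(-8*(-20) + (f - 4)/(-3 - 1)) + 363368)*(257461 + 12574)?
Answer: 93266308510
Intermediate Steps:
f = -4 (f = 2 - 1*6 = 2 - 6 = -4)
(-111*(-8*(-20) + (f - 4)/(-3 - 1)) + 363368)*(257461 + 12574) = (-111*(-8*(-20) + (-4 - 4)/(-3 - 1)) + 363368)*(257461 + 12574) = (-111*(160 - 8/(-4)) + 363368)*270035 = (-111*(160 - 8*(-¼)) + 363368)*270035 = (-111*(160 + 2) + 363368)*270035 = (-111*162 + 363368)*270035 = (-17982 + 363368)*270035 = 345386*270035 = 93266308510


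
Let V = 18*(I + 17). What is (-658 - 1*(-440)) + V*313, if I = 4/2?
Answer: 106828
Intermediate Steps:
I = 2 (I = 4*(½) = 2)
V = 342 (V = 18*(2 + 17) = 18*19 = 342)
(-658 - 1*(-440)) + V*313 = (-658 - 1*(-440)) + 342*313 = (-658 + 440) + 107046 = -218 + 107046 = 106828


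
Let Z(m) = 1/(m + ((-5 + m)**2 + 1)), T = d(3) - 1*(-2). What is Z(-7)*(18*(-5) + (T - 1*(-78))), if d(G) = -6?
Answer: -8/69 ≈ -0.11594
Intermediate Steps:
T = -4 (T = -6 - 1*(-2) = -6 + 2 = -4)
Z(m) = 1/(1 + m + (-5 + m)**2) (Z(m) = 1/(m + (1 + (-5 + m)**2)) = 1/(1 + m + (-5 + m)**2))
Z(-7)*(18*(-5) + (T - 1*(-78))) = (18*(-5) + (-4 - 1*(-78)))/(1 - 7 + (-5 - 7)**2) = (-90 + (-4 + 78))/(1 - 7 + (-12)**2) = (-90 + 74)/(1 - 7 + 144) = -16/138 = (1/138)*(-16) = -8/69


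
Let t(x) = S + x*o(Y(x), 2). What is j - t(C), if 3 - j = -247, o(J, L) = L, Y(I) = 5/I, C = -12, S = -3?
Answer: 277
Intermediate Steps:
j = 250 (j = 3 - 1*(-247) = 3 + 247 = 250)
t(x) = -3 + 2*x (t(x) = -3 + x*2 = -3 + 2*x)
j - t(C) = 250 - (-3 + 2*(-12)) = 250 - (-3 - 24) = 250 - 1*(-27) = 250 + 27 = 277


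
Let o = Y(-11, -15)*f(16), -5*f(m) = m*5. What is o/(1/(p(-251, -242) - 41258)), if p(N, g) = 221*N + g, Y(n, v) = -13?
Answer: -20169968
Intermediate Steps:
p(N, g) = g + 221*N
f(m) = -m (f(m) = -m*5/5 = -m)
o = 208 (o = -(-13)*16 = -13*(-16) = 208)
o/(1/(p(-251, -242) - 41258)) = 208/(1/((-242 + 221*(-251)) - 41258)) = 208/(1/((-242 - 55471) - 41258)) = 208/(1/(-55713 - 41258)) = 208/(1/(-96971)) = 208/(-1/96971) = 208*(-96971) = -20169968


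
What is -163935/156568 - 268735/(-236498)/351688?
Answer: -1704375882621745/1627788737280304 ≈ -1.0471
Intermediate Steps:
-163935/156568 - 268735/(-236498)/351688 = -163935*1/156568 - 268735*(-1/236498)*(1/351688) = -163935/156568 + (268735/236498)*(1/351688) = -163935/156568 + 268735/83173508624 = -1704375882621745/1627788737280304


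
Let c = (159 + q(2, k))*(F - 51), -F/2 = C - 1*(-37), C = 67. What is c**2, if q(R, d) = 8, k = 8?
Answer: 1870822009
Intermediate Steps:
F = -208 (F = -2*(67 - 1*(-37)) = -2*(67 + 37) = -2*104 = -208)
c = -43253 (c = (159 + 8)*(-208 - 51) = 167*(-259) = -43253)
c**2 = (-43253)**2 = 1870822009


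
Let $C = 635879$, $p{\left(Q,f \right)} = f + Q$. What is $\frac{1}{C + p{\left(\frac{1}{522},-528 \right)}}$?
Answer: $\frac{522}{331653223} \approx 1.5739 \cdot 10^{-6}$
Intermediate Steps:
$p{\left(Q,f \right)} = Q + f$
$\frac{1}{C + p{\left(\frac{1}{522},-528 \right)}} = \frac{1}{635879 - \left(528 - \frac{1}{522}\right)} = \frac{1}{635879 + \left(\frac{1}{522} - 528\right)} = \frac{1}{635879 - \frac{275615}{522}} = \frac{1}{\frac{331653223}{522}} = \frac{522}{331653223}$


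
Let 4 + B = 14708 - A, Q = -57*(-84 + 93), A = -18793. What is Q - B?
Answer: -34010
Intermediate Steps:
Q = -513 (Q = -57*9 = -513)
B = 33497 (B = -4 + (14708 - 1*(-18793)) = -4 + (14708 + 18793) = -4 + 33501 = 33497)
Q - B = -513 - 1*33497 = -513 - 33497 = -34010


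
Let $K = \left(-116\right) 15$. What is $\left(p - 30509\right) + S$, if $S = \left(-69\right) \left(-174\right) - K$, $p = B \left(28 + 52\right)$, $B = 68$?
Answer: $-11323$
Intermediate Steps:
$K = -1740$
$p = 5440$ ($p = 68 \left(28 + 52\right) = 68 \cdot 80 = 5440$)
$S = 13746$ ($S = \left(-69\right) \left(-174\right) - -1740 = 12006 + 1740 = 13746$)
$\left(p - 30509\right) + S = \left(5440 - 30509\right) + 13746 = -25069 + 13746 = -11323$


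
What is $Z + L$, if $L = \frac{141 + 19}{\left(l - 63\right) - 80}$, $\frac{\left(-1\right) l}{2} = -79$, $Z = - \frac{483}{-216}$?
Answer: $\frac{929}{72} \approx 12.903$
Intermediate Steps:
$Z = \frac{161}{72}$ ($Z = \left(-483\right) \left(- \frac{1}{216}\right) = \frac{161}{72} \approx 2.2361$)
$l = 158$ ($l = \left(-2\right) \left(-79\right) = 158$)
$L = \frac{32}{3}$ ($L = \frac{141 + 19}{\left(158 - 63\right) - 80} = \frac{160}{\left(158 - 63\right) - 80} = \frac{160}{95 - 80} = \frac{160}{15} = 160 \cdot \frac{1}{15} = \frac{32}{3} \approx 10.667$)
$Z + L = \frac{161}{72} + \frac{32}{3} = \frac{929}{72}$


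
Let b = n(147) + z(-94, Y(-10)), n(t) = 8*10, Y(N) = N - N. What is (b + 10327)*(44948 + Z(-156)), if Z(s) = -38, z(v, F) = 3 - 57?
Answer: 464953230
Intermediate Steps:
Y(N) = 0
z(v, F) = -54
n(t) = 80
b = 26 (b = 80 - 54 = 26)
(b + 10327)*(44948 + Z(-156)) = (26 + 10327)*(44948 - 38) = 10353*44910 = 464953230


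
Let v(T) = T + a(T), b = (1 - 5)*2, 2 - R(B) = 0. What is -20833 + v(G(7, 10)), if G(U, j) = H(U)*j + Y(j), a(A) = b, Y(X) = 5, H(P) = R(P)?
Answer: -20816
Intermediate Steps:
R(B) = 2 (R(B) = 2 - 1*0 = 2 + 0 = 2)
H(P) = 2
b = -8 (b = -4*2 = -8)
a(A) = -8
G(U, j) = 5 + 2*j (G(U, j) = 2*j + 5 = 5 + 2*j)
v(T) = -8 + T (v(T) = T - 8 = -8 + T)
-20833 + v(G(7, 10)) = -20833 + (-8 + (5 + 2*10)) = -20833 + (-8 + (5 + 20)) = -20833 + (-8 + 25) = -20833 + 17 = -20816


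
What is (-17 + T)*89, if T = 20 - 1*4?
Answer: -89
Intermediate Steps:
T = 16 (T = 20 - 4 = 16)
(-17 + T)*89 = (-17 + 16)*89 = -1*89 = -89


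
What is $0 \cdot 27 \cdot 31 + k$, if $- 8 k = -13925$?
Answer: $\frac{13925}{8} \approx 1740.6$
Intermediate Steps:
$k = \frac{13925}{8}$ ($k = \left(- \frac{1}{8}\right) \left(-13925\right) = \frac{13925}{8} \approx 1740.6$)
$0 \cdot 27 \cdot 31 + k = 0 \cdot 27 \cdot 31 + \frac{13925}{8} = 0 \cdot 31 + \frac{13925}{8} = 0 + \frac{13925}{8} = \frac{13925}{8}$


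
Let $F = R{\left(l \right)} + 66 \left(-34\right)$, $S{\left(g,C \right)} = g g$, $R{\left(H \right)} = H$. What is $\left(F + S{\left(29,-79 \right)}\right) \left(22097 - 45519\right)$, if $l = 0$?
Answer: $32861066$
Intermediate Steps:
$S{\left(g,C \right)} = g^{2}$
$F = -2244$ ($F = 0 + 66 \left(-34\right) = 0 - 2244 = -2244$)
$\left(F + S{\left(29,-79 \right)}\right) \left(22097 - 45519\right) = \left(-2244 + 29^{2}\right) \left(22097 - 45519\right) = \left(-2244 + 841\right) \left(-23422\right) = \left(-1403\right) \left(-23422\right) = 32861066$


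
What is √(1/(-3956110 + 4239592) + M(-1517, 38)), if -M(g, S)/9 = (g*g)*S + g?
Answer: I*√7027457058351407162/94494 ≈ 28054.0*I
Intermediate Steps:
M(g, S) = -9*g - 9*S*g² (M(g, S) = -9*((g*g)*S + g) = -9*(g²*S + g) = -9*(S*g² + g) = -9*(g + S*g²) = -9*g - 9*S*g²)
√(1/(-3956110 + 4239592) + M(-1517, 38)) = √(1/(-3956110 + 4239592) - 9*(-1517)*(1 + 38*(-1517))) = √(1/283482 - 9*(-1517)*(1 - 57646)) = √(1/283482 - 9*(-1517)*(-57645)) = √(1/283482 - 787027185) = √(-223108040458169/283482) = I*√7027457058351407162/94494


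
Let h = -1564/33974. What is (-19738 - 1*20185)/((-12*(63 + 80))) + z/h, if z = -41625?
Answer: 46668736511/51612 ≈ 9.0422e+5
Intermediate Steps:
h = -782/16987 (h = -1564*1/33974 = -782/16987 ≈ -0.046035)
(-19738 - 1*20185)/((-12*(63 + 80))) + z/h = (-19738 - 1*20185)/((-12*(63 + 80))) - 41625/(-782/16987) = (-19738 - 20185)/((-12*143)) - 41625*(-16987/782) = -39923/(-1716) + 707083875/782 = -39923*(-1/1716) + 707083875/782 = 3071/132 + 707083875/782 = 46668736511/51612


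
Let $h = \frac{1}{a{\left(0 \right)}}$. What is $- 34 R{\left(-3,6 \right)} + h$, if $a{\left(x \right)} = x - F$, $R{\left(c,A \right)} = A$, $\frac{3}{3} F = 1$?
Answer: $-205$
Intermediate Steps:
$F = 1$
$a{\left(x \right)} = -1 + x$ ($a{\left(x \right)} = x - 1 = -1 + x$)
$h = -1$ ($h = \frac{1}{-1 + 0} = \frac{1}{-1} = -1$)
$- 34 R{\left(-3,6 \right)} + h = \left(-34\right) 6 - 1 = -204 - 1 = -205$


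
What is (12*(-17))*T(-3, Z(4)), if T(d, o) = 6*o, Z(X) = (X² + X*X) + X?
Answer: -44064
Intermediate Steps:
Z(X) = X + 2*X² (Z(X) = (X² + X²) + X = 2*X² + X = X + 2*X²)
(12*(-17))*T(-3, Z(4)) = (12*(-17))*(6*(4*(1 + 2*4))) = -1224*4*(1 + 8) = -1224*4*9 = -1224*36 = -204*216 = -44064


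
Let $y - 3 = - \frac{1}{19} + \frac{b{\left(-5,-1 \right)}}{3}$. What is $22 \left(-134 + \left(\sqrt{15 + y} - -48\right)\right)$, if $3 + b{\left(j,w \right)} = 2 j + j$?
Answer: $-1892 + \frac{22 \sqrt{4313}}{19} \approx -1816.0$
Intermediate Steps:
$b{\left(j,w \right)} = -3 + 3 j$ ($b{\left(j,w \right)} = -3 + \left(2 j + j\right) = -3 + 3 j$)
$y = - \frac{58}{19}$ ($y = 3 + \left(- \frac{1}{19} + \frac{-3 + 3 \left(-5\right)}{3}\right) = 3 + \left(\left(-1\right) \frac{1}{19} + \left(-3 - 15\right) \frac{1}{3}\right) = 3 - \frac{115}{19} = - \frac{58}{19} \approx -3.0526$)
$22 \left(-134 + \left(\sqrt{15 + y} - -48\right)\right) = 22 \left(-134 + \left(\sqrt{15 - \frac{58}{19}} - -48\right)\right) = 22 \left(-134 + \left(\sqrt{\frac{227}{19}} + 48\right)\right) = 22 \left(-134 + \left(\frac{\sqrt{4313}}{19} + 48\right)\right) = 22 \left(-134 + \left(48 + \frac{\sqrt{4313}}{19}\right)\right) = 22 \left(-86 + \frac{\sqrt{4313}}{19}\right) = -1892 + \frac{22 \sqrt{4313}}{19}$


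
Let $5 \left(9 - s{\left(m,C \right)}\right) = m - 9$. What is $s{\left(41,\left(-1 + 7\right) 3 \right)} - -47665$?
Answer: $\frac{238338}{5} \approx 47668.0$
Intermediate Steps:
$s{\left(m,C \right)} = \frac{54}{5} - \frac{m}{5}$ ($s{\left(m,C \right)} = 9 - \frac{m - 9}{5} = 9 - \frac{-9 + m}{5} = 9 - \left(- \frac{9}{5} + \frac{m}{5}\right) = \frac{54}{5} - \frac{m}{5}$)
$s{\left(41,\left(-1 + 7\right) 3 \right)} - -47665 = \left(\frac{54}{5} - \frac{41}{5}\right) - -47665 = \left(\frac{54}{5} - \frac{41}{5}\right) + 47665 = \frac{13}{5} + 47665 = \frac{238338}{5}$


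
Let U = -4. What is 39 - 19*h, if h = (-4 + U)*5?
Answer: 799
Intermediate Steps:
h = -40 (h = (-4 - 4)*5 = -8*5 = -40)
39 - 19*h = 39 - 19*(-40) = 39 + 760 = 799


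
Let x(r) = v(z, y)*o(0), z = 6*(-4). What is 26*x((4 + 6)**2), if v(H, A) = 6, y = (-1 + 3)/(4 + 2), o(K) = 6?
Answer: 936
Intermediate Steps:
z = -24
y = 1/3 (y = 2/6 = 2*(1/6) = 1/3 ≈ 0.33333)
x(r) = 36 (x(r) = 6*6 = 36)
26*x((4 + 6)**2) = 26*36 = 936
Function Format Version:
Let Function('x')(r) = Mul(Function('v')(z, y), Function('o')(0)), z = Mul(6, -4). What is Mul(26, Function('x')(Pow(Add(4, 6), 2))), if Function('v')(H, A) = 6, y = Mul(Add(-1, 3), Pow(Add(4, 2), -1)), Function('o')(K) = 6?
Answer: 936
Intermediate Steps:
z = -24
y = Rational(1, 3) (y = Mul(2, Pow(6, -1)) = Mul(2, Rational(1, 6)) = Rational(1, 3) ≈ 0.33333)
Function('x')(r) = 36 (Function('x')(r) = Mul(6, 6) = 36)
Mul(26, Function('x')(Pow(Add(4, 6), 2))) = Mul(26, 36) = 936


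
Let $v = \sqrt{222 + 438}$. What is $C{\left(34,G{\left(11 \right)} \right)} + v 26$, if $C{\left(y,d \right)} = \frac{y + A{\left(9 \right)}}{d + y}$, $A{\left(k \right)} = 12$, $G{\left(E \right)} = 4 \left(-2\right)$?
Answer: $\frac{23}{13} + 52 \sqrt{165} \approx 669.72$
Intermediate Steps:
$G{\left(E \right)} = -8$
$v = 2 \sqrt{165}$ ($v = \sqrt{660} = 2 \sqrt{165} \approx 25.69$)
$C{\left(y,d \right)} = \frac{12 + y}{d + y}$ ($C{\left(y,d \right)} = \frac{y + 12}{d + y} = \frac{12 + y}{d + y}$)
$C{\left(34,G{\left(11 \right)} \right)} + v 26 = \frac{12 + 34}{-8 + 34} + 2 \sqrt{165} \cdot 26 = \frac{1}{26} \cdot 46 + 52 \sqrt{165} = \frac{23}{13} + 52 \sqrt{165}$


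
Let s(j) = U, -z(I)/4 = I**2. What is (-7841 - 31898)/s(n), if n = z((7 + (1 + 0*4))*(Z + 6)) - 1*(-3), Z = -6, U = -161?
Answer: 5677/23 ≈ 246.83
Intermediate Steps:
z(I) = -4*I**2
n = 3 (n = -4*(-6 + 6)**2*(7 + (1 + 0*4))**2 - 1*(-3) = -4*((7 + (1 + 0))*0)**2 + 3 = -4*((7 + 1)*0)**2 + 3 = -4*(8*0)**2 + 3 = -4*0**2 + 3 = -4*0 + 3 = 0 + 3 = 3)
s(j) = -161
(-7841 - 31898)/s(n) = (-7841 - 31898)/(-161) = -39739*(-1/161) = 5677/23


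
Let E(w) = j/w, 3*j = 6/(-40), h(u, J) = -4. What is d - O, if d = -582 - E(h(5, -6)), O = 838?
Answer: -113601/80 ≈ -1420.0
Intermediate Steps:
j = -1/20 (j = (6/(-40))/3 = (6*(-1/40))/3 = (1/3)*(-3/20) = -1/20 ≈ -0.050000)
E(w) = -1/(20*w)
d = -46561/80 (d = -582 - (-1)/(20*(-4)) = -582 - (-1)*(-1)/(20*4) = -582 - 1*1/80 = -582 - 1/80 = -46561/80 ≈ -582.01)
d - O = -46561/80 - 1*838 = -46561/80 - 838 = -113601/80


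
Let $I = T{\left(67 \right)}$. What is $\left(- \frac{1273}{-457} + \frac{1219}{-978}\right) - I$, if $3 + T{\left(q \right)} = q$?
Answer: $- \frac{27916633}{446946} \approx -62.461$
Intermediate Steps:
$T{\left(q \right)} = -3 + q$
$I = 64$ ($I = -3 + 67 = 64$)
$\left(- \frac{1273}{-457} + \frac{1219}{-978}\right) - I = \left(- \frac{1273}{-457} + \frac{1219}{-978}\right) - 64 = \left(\left(-1273\right) \left(- \frac{1}{457}\right) + 1219 \left(- \frac{1}{978}\right)\right) - 64 = \left(\frac{1273}{457} - \frac{1219}{978}\right) - 64 = \frac{687911}{446946} - 64 = - \frac{27916633}{446946}$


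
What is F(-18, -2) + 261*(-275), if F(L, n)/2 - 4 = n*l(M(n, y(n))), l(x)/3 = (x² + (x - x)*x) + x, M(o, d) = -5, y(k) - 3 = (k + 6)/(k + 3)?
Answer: -72007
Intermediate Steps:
y(k) = 3 + (6 + k)/(3 + k) (y(k) = 3 + (k + 6)/(k + 3) = 3 + (6 + k)/(3 + k))
l(x) = 3*x + 3*x² (l(x) = 3*((x² + (x - x)*x) + x) = 3*((x² + 0*x) + x) = 3*((x² + 0) + x) = 3*(x² + x) = 3*(x + x²) = 3*x + 3*x²)
F(L, n) = 8 + 120*n (F(L, n) = 8 + 2*(n*(3*(-5)*(1 - 5))) = 8 + 2*(n*(3*(-5)*(-4))) = 8 + 2*(n*60) = 8 + 2*(60*n) = 8 + 120*n)
F(-18, -2) + 261*(-275) = (8 + 120*(-2)) + 261*(-275) = (8 - 240) - 71775 = -232 - 71775 = -72007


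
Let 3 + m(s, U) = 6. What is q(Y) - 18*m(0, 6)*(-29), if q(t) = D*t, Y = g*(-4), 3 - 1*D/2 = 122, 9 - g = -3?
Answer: 12990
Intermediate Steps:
g = 12 (g = 9 - 1*(-3) = 9 + 3 = 12)
m(s, U) = 3 (m(s, U) = -3 + 6 = 3)
D = -238 (D = 6 - 2*122 = 6 - 244 = -238)
Y = -48 (Y = 12*(-4) = -48)
q(t) = -238*t
q(Y) - 18*m(0, 6)*(-29) = -238*(-48) - 18*3*(-29) = 11424 - 54*(-29) = 11424 + 1566 = 12990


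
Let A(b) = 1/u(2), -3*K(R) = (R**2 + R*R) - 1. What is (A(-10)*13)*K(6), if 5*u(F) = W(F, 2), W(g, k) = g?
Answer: -4615/6 ≈ -769.17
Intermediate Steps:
K(R) = 1/3 - 2*R**2/3 (K(R) = -((R**2 + R*R) - 1)/3 = -((R**2 + R**2) - 1)/3 = -(2*R**2 - 1)/3 = -(-1 + 2*R**2)/3 = 1/3 - 2*R**2/3)
u(F) = F/5
A(b) = 5/2 (A(b) = 1/((1/5)*2) = 1/(2/5) = 5/2)
(A(-10)*13)*K(6) = ((5/2)*13)*(1/3 - 2/3*6**2) = 65*(1/3 - 2/3*36)/2 = 65*(1/3 - 24)/2 = (65/2)*(-71/3) = -4615/6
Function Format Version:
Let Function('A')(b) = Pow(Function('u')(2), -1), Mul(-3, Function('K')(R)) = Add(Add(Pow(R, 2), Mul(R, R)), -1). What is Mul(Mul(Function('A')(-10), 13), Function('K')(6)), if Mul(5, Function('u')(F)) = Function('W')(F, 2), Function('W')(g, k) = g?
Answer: Rational(-4615, 6) ≈ -769.17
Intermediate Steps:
Function('K')(R) = Add(Rational(1, 3), Mul(Rational(-2, 3), Pow(R, 2))) (Function('K')(R) = Mul(Rational(-1, 3), Add(Add(Pow(R, 2), Mul(R, R)), -1)) = Mul(Rational(-1, 3), Add(Add(Pow(R, 2), Pow(R, 2)), -1)) = Mul(Rational(-1, 3), Add(Mul(2, Pow(R, 2)), -1)) = Mul(Rational(-1, 3), Add(-1, Mul(2, Pow(R, 2)))) = Add(Rational(1, 3), Mul(Rational(-2, 3), Pow(R, 2))))
Function('u')(F) = Mul(Rational(1, 5), F)
Function('A')(b) = Rational(5, 2) (Function('A')(b) = Pow(Mul(Rational(1, 5), 2), -1) = Pow(Rational(2, 5), -1) = Rational(5, 2))
Mul(Mul(Function('A')(-10), 13), Function('K')(6)) = Mul(Mul(Rational(5, 2), 13), Add(Rational(1, 3), Mul(Rational(-2, 3), Pow(6, 2)))) = Mul(Rational(65, 2), Add(Rational(1, 3), Mul(Rational(-2, 3), 36))) = Mul(Rational(65, 2), Add(Rational(1, 3), -24)) = Mul(Rational(65, 2), Rational(-71, 3)) = Rational(-4615, 6)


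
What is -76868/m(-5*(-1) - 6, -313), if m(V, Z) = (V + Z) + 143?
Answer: 76868/171 ≈ 449.52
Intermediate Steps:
m(V, Z) = 143 + V + Z
-76868/m(-5*(-1) - 6, -313) = -76868/(143 + (-5*(-1) - 6) - 313) = -76868/(143 + (5 - 6) - 313) = -76868/(143 - 1 - 313) = -76868/(-171) = -76868*(-1/171) = 76868/171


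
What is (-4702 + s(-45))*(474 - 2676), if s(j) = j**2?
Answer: 5894754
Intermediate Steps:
(-4702 + s(-45))*(474 - 2676) = (-4702 + (-45)**2)*(474 - 2676) = (-4702 + 2025)*(-2202) = -2677*(-2202) = 5894754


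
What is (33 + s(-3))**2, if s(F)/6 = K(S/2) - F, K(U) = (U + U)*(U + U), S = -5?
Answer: 40401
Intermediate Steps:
K(U) = 4*U**2 (K(U) = (2*U)*(2*U) = 4*U**2)
s(F) = 150 - 6*F (s(F) = 6*(4*(-5/2)**2 - F) = 6*(4*(25/4) - F) = 6*(25 - F) = 150 - 6*F)
(33 + s(-3))**2 = (33 + (150 - 6*(-3)))**2 = (33 + (150 + 18))**2 = (33 + 168)**2 = 201**2 = 40401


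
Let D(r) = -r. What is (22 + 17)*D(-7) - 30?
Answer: 243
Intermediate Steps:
(22 + 17)*D(-7) - 30 = (22 + 17)*(-1*(-7)) - 30 = 39*7 - 30 = 273 - 30 = 243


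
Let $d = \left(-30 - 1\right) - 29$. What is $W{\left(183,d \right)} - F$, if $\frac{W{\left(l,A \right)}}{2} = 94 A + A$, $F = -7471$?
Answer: $-3929$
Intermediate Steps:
$d = -60$ ($d = -31 - 29 = -60$)
$W{\left(l,A \right)} = 190 A$ ($W{\left(l,A \right)} = 2 \left(94 A + A\right) = 2 \cdot 95 A = 190 A$)
$W{\left(183,d \right)} - F = 190 \left(-60\right) - -7471 = -11400 + 7471 = -3929$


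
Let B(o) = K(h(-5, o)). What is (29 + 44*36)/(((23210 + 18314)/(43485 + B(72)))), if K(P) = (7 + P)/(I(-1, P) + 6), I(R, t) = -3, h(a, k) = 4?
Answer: 15031547/8898 ≈ 1689.3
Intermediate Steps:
K(P) = 7/3 + P/3 (K(P) = (7 + P)/(-3 + 6) = (7 + P)/3 = (7 + P)*(1/3) = 7/3 + P/3)
B(o) = 11/3 (B(o) = 7/3 + (1/3)*4 = 7/3 + 4/3 = 11/3)
(29 + 44*36)/(((23210 + 18314)/(43485 + B(72)))) = (29 + 44*36)/(((23210 + 18314)/(43485 + 11/3))) = (29 + 1584)/((41524/(130466/3))) = 1613/((41524*(3/130466))) = 1613/(8898/9319) = 1613*(9319/8898) = 15031547/8898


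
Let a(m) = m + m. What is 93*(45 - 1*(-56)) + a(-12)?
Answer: 9369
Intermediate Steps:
a(m) = 2*m
93*(45 - 1*(-56)) + a(-12) = 93*(45 - 1*(-56)) + 2*(-12) = 93*(45 + 56) - 24 = 93*101 - 24 = 9393 - 24 = 9369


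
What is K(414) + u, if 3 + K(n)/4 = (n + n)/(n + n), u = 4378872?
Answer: 4378864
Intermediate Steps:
K(n) = -8 (K(n) = -12 + 4*((n + n)/(n + n)) = -12 + 4*((2*n)/((2*n))) = -12 + 4*((2*n)*(1/(2*n))) = -12 + 4*1 = -12 + 4 = -8)
K(414) + u = -8 + 4378872 = 4378864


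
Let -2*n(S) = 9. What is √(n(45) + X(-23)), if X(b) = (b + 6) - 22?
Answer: I*√174/2 ≈ 6.5955*I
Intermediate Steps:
n(S) = -9/2 (n(S) = -½*9 = -9/2)
X(b) = -16 + b (X(b) = (6 + b) - 22 = -16 + b)
√(n(45) + X(-23)) = √(-9/2 + (-16 - 23)) = √(-9/2 - 39) = √(-87/2) = I*√174/2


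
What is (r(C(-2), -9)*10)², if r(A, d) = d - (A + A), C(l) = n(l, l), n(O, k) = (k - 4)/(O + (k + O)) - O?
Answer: 22500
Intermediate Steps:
n(O, k) = -O + (-4 + k)/(k + 2*O) (n(O, k) = (-4 + k)/(O + (O + k)) - O = (-4 + k)/(k + 2*O) - O = -O + (-4 + k)/(k + 2*O))
C(l) = (-4 + l - 3*l²)/(3*l) (C(l) = (-4 + l - 2*l² - l*l)/(l + 2*l) = (-4 + l - 2*l² - l²)/((3*l)) = (1/(3*l))*(-4 + l - 3*l²) = (-4 + l - 3*l²)/(3*l))
r(A, d) = d - 2*A
(r(C(-2), -9)*10)² = ((-9 - 2*(⅓ - 1*(-2) - 4/3/(-2)))*10)² = ((-9 - 2*(⅓ + 2 - 4/3*(-½)))*10)² = ((-9 - 2*(⅓ + 2 + ⅔))*10)² = ((-9 - 2*3)*10)² = ((-9 - 6)*10)² = (-15*10)² = (-150)² = 22500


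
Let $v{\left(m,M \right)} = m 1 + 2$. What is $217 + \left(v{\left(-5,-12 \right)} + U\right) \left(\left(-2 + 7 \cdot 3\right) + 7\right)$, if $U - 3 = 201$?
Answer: $5443$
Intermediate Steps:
$U = 204$ ($U = 3 + 201 = 204$)
$v{\left(m,M \right)} = 2 + m$ ($v{\left(m,M \right)} = m + 2 = 2 + m$)
$217 + \left(v{\left(-5,-12 \right)} + U\right) \left(\left(-2 + 7 \cdot 3\right) + 7\right) = 217 + \left(\left(2 - 5\right) + 204\right) \left(\left(-2 + 7 \cdot 3\right) + 7\right) = 217 + \left(-3 + 204\right) \left(\left(-2 + 21\right) + 7\right) = 217 + 201 \left(19 + 7\right) = 217 + 201 \cdot 26 = 217 + 5226 = 5443$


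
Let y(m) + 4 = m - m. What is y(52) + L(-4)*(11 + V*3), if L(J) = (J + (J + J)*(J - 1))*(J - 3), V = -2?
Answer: -1264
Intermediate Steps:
y(m) = -4 (y(m) = -4 + (m - m) = -4 + 0 = -4)
L(J) = (-3 + J)*(J + 2*J*(-1 + J)) (L(J) = (J + (2*J)*(-1 + J))*(-3 + J) = (J + 2*J*(-1 + J))*(-3 + J) = (-3 + J)*(J + 2*J*(-1 + J)))
y(52) + L(-4)*(11 + V*3) = -4 + (-4*(3 - 7*(-4) + 2*(-4)²))*(11 - 2*3) = -4 + (-4*(3 + 28 + 2*16))*(11 - 6) = -4 - 4*(3 + 28 + 32)*5 = -4 - 4*63*5 = -4 - 252*5 = -4 - 1260 = -1264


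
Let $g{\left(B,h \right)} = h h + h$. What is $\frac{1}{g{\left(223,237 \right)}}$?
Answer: $\frac{1}{56406} \approx 1.7729 \cdot 10^{-5}$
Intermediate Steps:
$g{\left(B,h \right)} = h + h^{2}$ ($g{\left(B,h \right)} = h^{2} + h = h + h^{2}$)
$\frac{1}{g{\left(223,237 \right)}} = \frac{1}{237 \left(1 + 237\right)} = \frac{1}{237 \cdot 238} = \frac{1}{56406}$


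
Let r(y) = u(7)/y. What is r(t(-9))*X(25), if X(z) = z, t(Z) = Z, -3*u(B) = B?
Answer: 175/27 ≈ 6.4815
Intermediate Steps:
u(B) = -B/3
r(y) = -7/(3*y) (r(y) = (-1/3*7)/y = -7/(3*y))
r(t(-9))*X(25) = -7/3/(-9)*25 = -7/3*(-1/9)*25 = (7/27)*25 = 175/27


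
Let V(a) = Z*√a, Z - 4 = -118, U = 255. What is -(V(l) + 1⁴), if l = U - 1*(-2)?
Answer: -1 + 114*√257 ≈ 1826.6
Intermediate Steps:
Z = -114 (Z = 4 - 118 = -114)
l = 257 (l = 255 - 1*(-2) = 255 + 2 = 257)
V(a) = -114*√a
-(V(l) + 1⁴) = -(-114*√257 + 1⁴) = -(-114*√257 + 1) = -(1 - 114*√257) = -1 + 114*√257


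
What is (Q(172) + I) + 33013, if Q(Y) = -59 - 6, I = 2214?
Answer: 35162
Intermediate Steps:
Q(Y) = -65
(Q(172) + I) + 33013 = (-65 + 2214) + 33013 = 2149 + 33013 = 35162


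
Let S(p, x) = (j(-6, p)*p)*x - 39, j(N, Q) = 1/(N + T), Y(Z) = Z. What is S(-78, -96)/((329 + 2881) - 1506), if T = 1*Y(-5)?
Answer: -2639/6248 ≈ -0.42238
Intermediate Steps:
T = -5 (T = 1*(-5) = -5)
j(N, Q) = 1/(-5 + N) (j(N, Q) = 1/(N - 5) = 1/(-5 + N))
S(p, x) = -39 - p*x/11 (S(p, x) = (p/(-5 - 6))*x - 39 = (p/(-11))*x - 39 = (-p/11)*x - 39 = -p*x/11 - 39 = -39 - p*x/11)
S(-78, -96)/((329 + 2881) - 1506) = (-39 - 1/11*(-78)*(-96))/((329 + 2881) - 1506) = (-39 - 7488/11)/(3210 - 1506) = -7917/11/1704 = -7917/11*1/1704 = -2639/6248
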